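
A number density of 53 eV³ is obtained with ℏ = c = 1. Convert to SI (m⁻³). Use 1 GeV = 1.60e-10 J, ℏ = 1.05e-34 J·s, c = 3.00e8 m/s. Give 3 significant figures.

Number density is [L]⁻³ = [E]³/(ℏc)³.
1 GeV³ → 1/(ℏc)³ × (1 GeV in J)³ = 1.31e47 m⁻³.
Convert the energy scale: 53 eV³ = 5.30e-26 GeV³.
Result: 5.30e-26 × 1.31e47 = 6.95e21 m⁻³.

6.95e21 m⁻³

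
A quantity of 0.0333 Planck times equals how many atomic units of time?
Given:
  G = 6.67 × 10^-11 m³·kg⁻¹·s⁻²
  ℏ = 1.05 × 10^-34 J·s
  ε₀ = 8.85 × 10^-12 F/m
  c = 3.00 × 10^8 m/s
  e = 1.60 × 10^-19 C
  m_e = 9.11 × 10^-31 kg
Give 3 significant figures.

7.45 × 10^-29

Planck time: t_P = √(ℏG/c⁵) = 5.37 × 10^-44 s
atomic unit of time: τ_au = (4πε₀)²ℏ³/(m_e e⁴) = 2.40 × 10^-17 s
0.0333 × 5.37 × 10^-44 / 2.40 × 10^-17 = 7.45 × 10^-29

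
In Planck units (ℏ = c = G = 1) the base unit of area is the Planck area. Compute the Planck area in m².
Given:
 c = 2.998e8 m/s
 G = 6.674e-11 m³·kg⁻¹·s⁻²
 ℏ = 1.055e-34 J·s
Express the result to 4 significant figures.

A_P = ℏG/c³
  = 7.041e-45 / 2.695e25
  = 2.613e-70 m²

2.613e-70 m²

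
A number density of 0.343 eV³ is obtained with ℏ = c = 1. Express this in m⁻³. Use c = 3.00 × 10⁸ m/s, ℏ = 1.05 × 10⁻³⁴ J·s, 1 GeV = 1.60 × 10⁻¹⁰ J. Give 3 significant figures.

4.49 × 10¹⁹ m⁻³

Number density is [L]⁻³ = [E]³/(ℏc)³.
1 GeV³ → 1/(ℏc)³ × (1 GeV in J)³ = 1.31 × 10⁴⁷ m⁻³.
Convert the energy scale: 0.343 eV³ = 3.43 × 10⁻²⁸ GeV³.
Result: 3.43 × 10⁻²⁸ × 1.31 × 10⁴⁷ = 4.49 × 10¹⁹ m⁻³.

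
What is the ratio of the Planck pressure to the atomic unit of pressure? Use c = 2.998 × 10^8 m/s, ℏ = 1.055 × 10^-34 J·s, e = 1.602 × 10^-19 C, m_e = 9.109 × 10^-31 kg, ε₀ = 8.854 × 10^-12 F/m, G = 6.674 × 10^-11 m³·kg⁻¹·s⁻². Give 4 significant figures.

Planck pressure: p_P = c⁷/(ℏG²) = 4.632 × 10^113 Pa
atomic unit of pressure: P_au = E_h/a₀³ = m_e⁴e¹⁰/((4πε₀)⁵ℏ⁸) = 2.929 × 10^13 Pa
ratio = 4.632 × 10^113 / 2.929 × 10^13 = 1.581 × 10^100

1.581 × 10^100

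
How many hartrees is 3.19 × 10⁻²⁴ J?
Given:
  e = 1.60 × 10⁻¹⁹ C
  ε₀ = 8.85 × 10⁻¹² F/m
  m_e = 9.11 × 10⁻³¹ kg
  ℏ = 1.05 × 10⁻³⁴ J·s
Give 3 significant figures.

7.29 × 10⁻⁷

hartree: E_h = m_e e⁴/(4πε₀ℏ)² = 4.38 × 10⁻¹⁸ J.
3.19 × 10⁻²⁴ / 4.38 × 10⁻¹⁸ = 7.29 × 10⁻⁷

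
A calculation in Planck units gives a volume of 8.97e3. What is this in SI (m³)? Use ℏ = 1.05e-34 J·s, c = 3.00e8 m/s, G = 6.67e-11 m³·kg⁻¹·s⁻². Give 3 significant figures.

One Planck volume: V_P = (ℏG/c³)^(3/2) = 4.18e-105 m³.
8.97e3 × 4.18e-105 m³ = 3.75e-101 m³

3.75e-101 m³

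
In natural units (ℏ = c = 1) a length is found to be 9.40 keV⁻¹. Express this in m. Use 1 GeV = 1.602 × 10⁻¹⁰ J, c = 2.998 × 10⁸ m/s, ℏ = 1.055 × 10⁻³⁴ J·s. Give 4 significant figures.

A length is [E]⁻¹ in ℏ=c=1; restore one factor of ℏc.
1 GeV⁻¹ → ℏc × (1 GeV in J)⁻¹ = 1.974 × 10⁻¹⁶ m.
Convert the energy scale: 9.40 keV⁻¹ = 9.40 × 10⁶ GeV⁻¹.
Result: 9.40 × 10⁶ × 1.974 × 10⁻¹⁶ = 1.856 × 10⁻⁹ m.

1.856 × 10⁻⁹ m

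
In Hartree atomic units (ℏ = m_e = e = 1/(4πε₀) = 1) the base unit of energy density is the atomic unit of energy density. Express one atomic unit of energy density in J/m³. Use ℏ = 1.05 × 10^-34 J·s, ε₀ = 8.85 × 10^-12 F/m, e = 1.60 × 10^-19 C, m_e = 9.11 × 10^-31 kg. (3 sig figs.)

3.01 × 10^13 J/m³

u_au = E_h/a₀³ = m_e⁴e¹⁰/((4πε₀)⁵ℏ⁸)
E_h = 4.38 × 10^-18 J
a₀ = 5.26 × 10^-11 m
E_h/a₀³ = 3.01 × 10^13 J/m³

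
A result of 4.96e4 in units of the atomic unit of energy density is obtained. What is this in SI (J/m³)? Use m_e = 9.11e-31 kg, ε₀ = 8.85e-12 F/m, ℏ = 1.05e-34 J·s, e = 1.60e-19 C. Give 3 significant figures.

One atomic unit of energy density: u_au = E_h/a₀³ = m_e⁴e¹⁰/((4πε₀)⁵ℏ⁸) = 3.01e13 J/m³.
4.96e4 × 3.01e13 J/m³ = 1.49e18 J/m³

1.49e18 J/m³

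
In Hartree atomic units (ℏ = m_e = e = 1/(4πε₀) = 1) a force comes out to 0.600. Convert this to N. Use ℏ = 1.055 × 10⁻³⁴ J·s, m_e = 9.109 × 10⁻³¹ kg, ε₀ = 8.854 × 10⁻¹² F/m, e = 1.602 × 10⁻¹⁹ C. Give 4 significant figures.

One atomic unit of force: F_au = E_h/a₀ = m_e²e⁶/((4πε₀)³ℏ⁴) = 8.220 × 10⁻⁸ N.
0.600 × 8.220 × 10⁻⁸ N = 4.932 × 10⁻⁸ N

4.932 × 10⁻⁸ N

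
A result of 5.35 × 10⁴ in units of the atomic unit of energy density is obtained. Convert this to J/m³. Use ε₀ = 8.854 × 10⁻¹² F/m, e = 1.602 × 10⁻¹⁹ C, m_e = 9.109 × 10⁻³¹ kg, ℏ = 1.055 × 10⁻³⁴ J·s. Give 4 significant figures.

1.567 × 10¹⁸ J/m³

One atomic unit of energy density: u_au = E_h/a₀³ = m_e⁴e¹⁰/((4πε₀)⁵ℏ⁸) = 2.929 × 10¹³ J/m³.
5.35 × 10⁴ × 2.929 × 10¹³ J/m³ = 1.567 × 10¹⁸ J/m³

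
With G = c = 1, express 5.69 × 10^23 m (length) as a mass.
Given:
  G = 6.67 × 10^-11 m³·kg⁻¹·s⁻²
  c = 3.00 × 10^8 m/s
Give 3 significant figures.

7.68 × 10^50 kg

Length → mass via c²/G.
5.69 × 10^23 m × (c²/G) = 7.68 × 10^50 kg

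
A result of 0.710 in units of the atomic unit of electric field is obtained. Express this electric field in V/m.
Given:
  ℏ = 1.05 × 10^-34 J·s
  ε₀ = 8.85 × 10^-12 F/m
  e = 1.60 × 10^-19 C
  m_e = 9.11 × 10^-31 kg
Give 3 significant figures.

3.70 × 10^11 V/m

One atomic unit of electric field: E_au = E_h/(e a₀) = m_e²e⁵/((4πε₀)³ℏ⁴) = 5.20 × 10^11 V/m.
0.710 × 5.20 × 10^11 V/m = 3.70 × 10^11 V/m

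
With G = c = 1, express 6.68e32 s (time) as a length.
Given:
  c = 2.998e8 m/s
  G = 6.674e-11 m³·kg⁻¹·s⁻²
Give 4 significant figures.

Time → length via c.
6.68e32 s × (c) = 2.003e41 m

2.003e41 m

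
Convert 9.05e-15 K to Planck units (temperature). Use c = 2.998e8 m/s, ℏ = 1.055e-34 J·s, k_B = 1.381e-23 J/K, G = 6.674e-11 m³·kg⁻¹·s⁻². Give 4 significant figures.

Planck temperature: T_P = √(ℏc⁵/G) / k_B = 1.417e32 K.
9.05e-15 / 1.417e32 = 6.387e-47

6.387e-47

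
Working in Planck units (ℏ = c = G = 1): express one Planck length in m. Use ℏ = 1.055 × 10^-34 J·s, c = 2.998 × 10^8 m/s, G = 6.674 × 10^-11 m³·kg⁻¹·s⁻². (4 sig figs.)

1.616 × 10^-35 m

Dimensional analysis gives ℓ_P = √(ℏG/c³).
  = √(2.613 × 10^-70)
  = 1.616 × 10^-35 m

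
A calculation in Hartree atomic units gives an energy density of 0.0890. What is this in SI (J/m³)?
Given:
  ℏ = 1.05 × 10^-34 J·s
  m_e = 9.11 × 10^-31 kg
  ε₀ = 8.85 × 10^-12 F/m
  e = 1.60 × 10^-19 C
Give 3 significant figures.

One atomic unit of energy density: u_au = E_h/a₀³ = m_e⁴e¹⁰/((4πε₀)⁵ℏ⁸) = 3.01 × 10^13 J/m³.
0.0890 × 3.01 × 10^13 J/m³ = 2.68 × 10^12 J/m³

2.68 × 10^12 J/m³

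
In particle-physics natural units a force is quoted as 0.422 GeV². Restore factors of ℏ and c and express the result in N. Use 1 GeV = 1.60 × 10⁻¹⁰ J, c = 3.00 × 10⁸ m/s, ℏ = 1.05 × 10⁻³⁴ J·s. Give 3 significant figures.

Force is [E]/[L] = [E]²/(ℏc); restore (ℏc)⁻¹.
1 GeV² → 1/(ℏc) × (1 GeV in J)² = 8.13 × 10⁵ N.
Result: 0.422 × 8.13 × 10⁵ = 3.43 × 10⁵ N.

3.43 × 10⁵ N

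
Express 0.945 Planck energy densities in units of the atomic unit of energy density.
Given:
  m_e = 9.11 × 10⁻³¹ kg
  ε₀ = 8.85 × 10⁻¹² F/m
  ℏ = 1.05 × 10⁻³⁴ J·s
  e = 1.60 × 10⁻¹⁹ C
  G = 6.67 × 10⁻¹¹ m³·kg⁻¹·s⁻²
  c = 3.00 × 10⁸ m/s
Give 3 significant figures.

Planck energy density: u_P = c⁷/(ℏG²) = 4.68 × 10¹¹³ J/m³
atomic unit of energy density: u_au = E_h/a₀³ = m_e⁴e¹⁰/((4πε₀)⁵ℏ⁸) = 3.01 × 10¹³ J/m³
0.945 × 4.68 × 10¹¹³ / 3.01 × 10¹³ = 1.47 × 10¹⁰⁰

1.47 × 10¹⁰⁰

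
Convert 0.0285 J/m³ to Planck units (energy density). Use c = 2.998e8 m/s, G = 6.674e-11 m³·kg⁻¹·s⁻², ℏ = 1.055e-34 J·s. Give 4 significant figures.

6.152e-116

Planck energy density: u_P = c⁷/(ℏG²) = 4.632e113 J/m³.
0.0285 / 4.632e113 = 6.152e-116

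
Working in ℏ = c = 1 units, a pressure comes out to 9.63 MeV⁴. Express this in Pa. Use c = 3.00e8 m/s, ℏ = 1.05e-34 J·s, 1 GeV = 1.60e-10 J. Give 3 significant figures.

Pressure is [E]/[L]³ = [E]⁴/(ℏc)³.
1 GeV⁴ → 1/(ℏc)³ × (1 GeV in J)⁴ = 2.10e37 Pa.
Convert the energy scale: 9.63 MeV⁴ = 9.63e-12 GeV⁴.
Result: 9.63e-12 × 2.10e37 = 2.02e26 Pa.

2.02e26 Pa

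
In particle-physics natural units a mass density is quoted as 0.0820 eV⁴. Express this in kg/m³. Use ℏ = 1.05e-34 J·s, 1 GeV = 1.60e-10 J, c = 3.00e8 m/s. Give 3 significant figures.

Mass density is [E]/(c²[L]³) = [E]⁴/(ℏ³c⁵).
1 GeV⁴ → 1/(ℏ³c⁵) × (1 GeV in J)⁴ = 2.33e20 kg/m³.
Convert the energy scale: 0.0820 eV⁴ = 8.20e-38 GeV⁴.
Result: 8.20e-38 × 2.33e20 = 1.91e-17 kg/m³.

1.91e-17 kg/m³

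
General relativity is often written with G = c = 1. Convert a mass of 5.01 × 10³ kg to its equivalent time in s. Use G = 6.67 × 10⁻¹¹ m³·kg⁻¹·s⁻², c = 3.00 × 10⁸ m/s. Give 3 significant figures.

Mass → time via G/c³.
5.01 × 10³ kg × (G/c³) = 1.24 × 10⁻³² s

1.24 × 10⁻³² s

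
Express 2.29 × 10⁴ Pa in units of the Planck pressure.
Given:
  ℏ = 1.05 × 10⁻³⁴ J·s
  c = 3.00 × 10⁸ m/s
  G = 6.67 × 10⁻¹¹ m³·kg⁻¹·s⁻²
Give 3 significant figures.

Planck pressure: p_P = c⁷/(ℏG²) = 4.68 × 10¹¹³ Pa.
2.29 × 10⁴ / 4.68 × 10¹¹³ = 4.89 × 10⁻¹¹⁰

4.89 × 10⁻¹¹⁰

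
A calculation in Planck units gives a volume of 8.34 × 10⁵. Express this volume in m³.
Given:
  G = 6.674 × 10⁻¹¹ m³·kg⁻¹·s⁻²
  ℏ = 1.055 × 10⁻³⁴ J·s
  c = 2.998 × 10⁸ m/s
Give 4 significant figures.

3.523 × 10⁻⁹⁹ m³

One Planck volume: V_P = (ℏG/c³)^(3/2) = 4.224 × 10⁻¹⁰⁵ m³.
8.34 × 10⁵ × 4.224 × 10⁻¹⁰⁵ m³ = 3.523 × 10⁻⁹⁹ m³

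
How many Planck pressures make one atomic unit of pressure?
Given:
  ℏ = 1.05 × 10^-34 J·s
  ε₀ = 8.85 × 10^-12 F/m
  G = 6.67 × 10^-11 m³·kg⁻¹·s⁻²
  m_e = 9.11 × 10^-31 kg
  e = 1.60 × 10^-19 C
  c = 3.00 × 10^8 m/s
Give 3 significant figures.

6.44 × 10^-101

atomic unit of pressure: P_au = E_h/a₀³ = m_e⁴e¹⁰/((4πε₀)⁵ℏ⁸) = 3.01 × 10^13 Pa
Planck pressure: p_P = c⁷/(ℏG²) = 4.68 × 10^113 Pa
ratio = 3.01 × 10^13 / 4.68 × 10^113 = 6.44 × 10^-101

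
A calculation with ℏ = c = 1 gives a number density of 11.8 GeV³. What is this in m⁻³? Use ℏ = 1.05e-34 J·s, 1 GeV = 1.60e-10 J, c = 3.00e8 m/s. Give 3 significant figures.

Number density is [L]⁻³ = [E]³/(ℏc)³.
1 GeV³ → 1/(ℏc)³ × (1 GeV in J)³ = 1.31e47 m⁻³.
Result: 11.8 × 1.31e47 = 1.55e48 m⁻³.

1.55e48 m⁻³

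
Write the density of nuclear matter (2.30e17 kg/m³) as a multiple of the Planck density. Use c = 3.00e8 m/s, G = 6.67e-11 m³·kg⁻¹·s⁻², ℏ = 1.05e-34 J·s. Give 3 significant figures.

Planck density: ρ_P = c⁵/(ℏG²) = 5.20e96 kg/m³.
2.30e17 / 5.20e96 = 4.42e-80

4.42e-80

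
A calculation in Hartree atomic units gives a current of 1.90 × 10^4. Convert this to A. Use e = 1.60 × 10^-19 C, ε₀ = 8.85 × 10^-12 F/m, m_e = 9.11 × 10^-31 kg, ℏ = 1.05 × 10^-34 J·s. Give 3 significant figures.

One atomic unit of electric current: I_au = e E_h/ℏ = m_e e⁵/((4πε₀)²ℏ³) = 6.67 × 10^-3 A.
1.90 × 10^4 × 6.67 × 10^-3 A = 127 A

127 A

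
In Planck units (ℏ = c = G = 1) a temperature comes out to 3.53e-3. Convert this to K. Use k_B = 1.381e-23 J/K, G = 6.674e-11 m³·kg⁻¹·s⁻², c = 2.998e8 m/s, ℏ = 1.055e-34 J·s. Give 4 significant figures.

5.001e29 K

One Planck temperature: T_P = √(ℏc⁵/G) / k_B = 1.417e32 K.
3.53e-3 × 1.417e32 K = 5.001e29 K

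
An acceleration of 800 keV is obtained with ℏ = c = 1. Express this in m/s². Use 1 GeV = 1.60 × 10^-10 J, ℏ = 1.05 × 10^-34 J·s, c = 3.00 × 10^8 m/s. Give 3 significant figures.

3.66 × 10^29 m/s²

Acceleration is [L]/[T]² = c·[E]/ℏ.
1 GeV → c/ℏ × (1 GeV in J) = 4.57 × 10^32 m/s².
Convert the energy scale: 800 keV = 8.00 × 10^-4 GeV.
Result: 8.00 × 10^-4 × 4.57 × 10^32 = 3.66 × 10^29 m/s².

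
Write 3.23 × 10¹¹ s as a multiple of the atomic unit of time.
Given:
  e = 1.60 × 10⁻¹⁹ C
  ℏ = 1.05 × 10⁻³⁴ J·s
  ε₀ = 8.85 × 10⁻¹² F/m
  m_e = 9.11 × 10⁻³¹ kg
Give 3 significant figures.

atomic unit of time: τ_au = (4πε₀)²ℏ³/(m_e e⁴) = 2.40 × 10⁻¹⁷ s.
3.23 × 10¹¹ / 2.40 × 10⁻¹⁷ = 1.35 × 10²⁸

1.35 × 10²⁸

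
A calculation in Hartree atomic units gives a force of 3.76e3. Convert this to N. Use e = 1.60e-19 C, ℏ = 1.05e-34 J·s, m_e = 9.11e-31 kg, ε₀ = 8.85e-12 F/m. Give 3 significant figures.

3.13e-4 N

One atomic unit of force: F_au = E_h/a₀ = m_e²e⁶/((4πε₀)³ℏ⁴) = 8.33e-8 N.
3.76e3 × 8.33e-8 N = 3.13e-4 N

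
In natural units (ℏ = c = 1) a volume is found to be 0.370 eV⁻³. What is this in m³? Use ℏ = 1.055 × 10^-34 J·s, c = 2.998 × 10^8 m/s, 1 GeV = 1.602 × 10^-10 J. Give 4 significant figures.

2.848 × 10^-21 m³

Volume is [L]³ = [E]⁻³·(ℏc)³.
1 GeV⁻³ → (ℏc)³ × (1 GeV in J)⁻³ = 7.696 × 10^-48 m³.
Convert the energy scale: 0.370 eV⁻³ = 3.70 × 10^26 GeV⁻³.
Result: 3.70 × 10^26 × 7.696 × 10^-48 = 2.848 × 10^-21 m³.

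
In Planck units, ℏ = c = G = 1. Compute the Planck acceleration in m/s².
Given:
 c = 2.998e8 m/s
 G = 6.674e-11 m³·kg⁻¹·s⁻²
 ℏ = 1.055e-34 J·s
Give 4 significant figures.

Dimensional analysis gives a_P = √(c⁷/(ℏG)).
  = √(3.092e103)
  = 5.560e51 m/s²

5.560e51 m/s²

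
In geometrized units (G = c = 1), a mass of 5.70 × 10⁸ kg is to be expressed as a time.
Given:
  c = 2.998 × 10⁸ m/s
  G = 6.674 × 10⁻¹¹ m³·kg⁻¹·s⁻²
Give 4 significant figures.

Mass → time via G/c³.
5.70 × 10⁸ kg × (G/c³) = 1.412 × 10⁻²⁷ s

1.412 × 10⁻²⁷ s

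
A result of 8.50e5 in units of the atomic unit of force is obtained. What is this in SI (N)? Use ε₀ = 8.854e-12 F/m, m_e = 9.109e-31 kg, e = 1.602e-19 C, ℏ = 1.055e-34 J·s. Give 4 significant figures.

0.06987 N

One atomic unit of force: F_au = E_h/a₀ = m_e²e⁶/((4πε₀)³ℏ⁴) = 8.220e-8 N.
8.50e5 × 8.220e-8 N = 0.06987 N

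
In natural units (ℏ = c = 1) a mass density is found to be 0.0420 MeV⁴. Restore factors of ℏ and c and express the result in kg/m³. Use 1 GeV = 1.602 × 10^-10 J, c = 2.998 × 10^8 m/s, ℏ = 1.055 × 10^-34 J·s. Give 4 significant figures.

Mass density is [E]/(c²[L]³) = [E]⁴/(ℏ³c⁵).
1 GeV⁴ → 1/(ℏ³c⁵) × (1 GeV in J)⁴ = 2.316 × 10^20 kg/m³.
Convert the energy scale: 0.0420 MeV⁴ = 4.20 × 10^-14 GeV⁴.
Result: 4.20 × 10^-14 × 2.316 × 10^20 = 9.727 × 10^6 kg/m³.

9.727 × 10^6 kg/m³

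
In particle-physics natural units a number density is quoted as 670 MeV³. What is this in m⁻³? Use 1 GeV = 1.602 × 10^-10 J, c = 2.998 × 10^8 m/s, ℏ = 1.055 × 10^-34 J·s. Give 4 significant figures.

Number density is [L]⁻³ = [E]³/(ℏc)³.
1 GeV³ → 1/(ℏc)³ × (1 GeV in J)³ = 1.299 × 10^47 m⁻³.
Convert the energy scale: 670 MeV³ = 6.70 × 10^-7 GeV³.
Result: 6.70 × 10^-7 × 1.299 × 10^47 = 8.706 × 10^40 m⁻³.

8.706 × 10^40 m⁻³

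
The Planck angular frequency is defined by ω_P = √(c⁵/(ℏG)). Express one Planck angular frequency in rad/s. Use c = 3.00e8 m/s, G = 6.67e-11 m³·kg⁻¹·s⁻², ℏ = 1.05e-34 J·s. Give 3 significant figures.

1.86e43 rad/s

ω_P = √(c⁵/(ℏG))
  = √(3.47e86)
  = 1.86e43 rad/s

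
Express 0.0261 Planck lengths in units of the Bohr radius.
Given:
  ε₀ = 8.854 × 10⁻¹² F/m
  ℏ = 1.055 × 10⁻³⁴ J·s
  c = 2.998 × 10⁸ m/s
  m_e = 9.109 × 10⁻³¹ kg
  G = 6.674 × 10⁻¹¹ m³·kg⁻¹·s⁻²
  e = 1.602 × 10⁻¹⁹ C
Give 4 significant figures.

7.964 × 10⁻²⁷

Planck length: ℓ_P = √(ℏG/c³) = 1.616 × 10⁻³⁵ m
Bohr radius: a₀ = 4πε₀ℏ²/(m_e e²) = 5.297 × 10⁻¹¹ m
0.0261 × 1.616 × 10⁻³⁵ / 5.297 × 10⁻¹¹ = 7.964 × 10⁻²⁷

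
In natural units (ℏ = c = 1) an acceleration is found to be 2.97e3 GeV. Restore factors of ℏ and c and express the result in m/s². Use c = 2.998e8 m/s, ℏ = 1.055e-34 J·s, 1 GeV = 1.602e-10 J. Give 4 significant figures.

Acceleration is [L]/[T]² = c·[E]/ℏ.
1 GeV → c/ℏ × (1 GeV in J) = 4.552e32 m/s².
Result: 2.97e3 × 4.552e32 = 1.352e36 m/s².

1.352e36 m/s²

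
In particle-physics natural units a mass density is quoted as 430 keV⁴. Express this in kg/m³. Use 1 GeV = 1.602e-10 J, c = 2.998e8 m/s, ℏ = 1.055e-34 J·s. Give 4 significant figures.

Mass density is [E]/(c²[L]³) = [E]⁴/(ℏ³c⁵).
1 GeV⁴ → 1/(ℏ³c⁵) × (1 GeV in J)⁴ = 2.316e20 kg/m³.
Convert the energy scale: 430 keV⁴ = 4.30e-22 GeV⁴.
Result: 4.30e-22 × 2.316e20 = 0.09959 kg/m³.

0.09959 kg/m³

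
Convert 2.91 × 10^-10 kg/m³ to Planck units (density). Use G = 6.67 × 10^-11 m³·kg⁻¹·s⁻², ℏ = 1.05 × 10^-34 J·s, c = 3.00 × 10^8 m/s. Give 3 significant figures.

5.59 × 10^-107

Planck density: ρ_P = c⁵/(ℏG²) = 5.20 × 10^96 kg/m³.
2.91 × 10^-10 / 5.20 × 10^96 = 5.59 × 10^-107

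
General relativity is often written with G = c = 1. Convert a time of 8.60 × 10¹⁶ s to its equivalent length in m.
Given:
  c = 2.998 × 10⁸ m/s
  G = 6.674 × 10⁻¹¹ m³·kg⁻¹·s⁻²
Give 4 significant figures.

2.578 × 10²⁵ m

Time → length via c.
8.60 × 10¹⁶ s × (c) = 2.578 × 10²⁵ m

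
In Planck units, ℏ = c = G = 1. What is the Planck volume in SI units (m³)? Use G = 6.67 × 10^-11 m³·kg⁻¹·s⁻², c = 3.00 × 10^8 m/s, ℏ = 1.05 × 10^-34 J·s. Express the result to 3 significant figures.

The unique combination of the constants set to 1 with dimensions of volume is V_P = (ℏG/c³)^(3/2).
  = √(1.75 × 10^-209)
  = 4.18 × 10^-105 m³

4.18 × 10^-105 m³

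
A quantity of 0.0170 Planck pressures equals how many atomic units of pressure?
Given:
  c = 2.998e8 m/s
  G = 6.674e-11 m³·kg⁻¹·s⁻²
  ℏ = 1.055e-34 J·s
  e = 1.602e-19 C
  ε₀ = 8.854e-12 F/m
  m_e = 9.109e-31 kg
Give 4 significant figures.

2.688e98

Planck pressure: p_P = c⁷/(ℏG²) = 4.632e113 Pa
atomic unit of pressure: P_au = E_h/a₀³ = m_e⁴e¹⁰/((4πε₀)⁵ℏ⁸) = 2.929e13 Pa
0.0170 × 4.632e113 / 2.929e13 = 2.688e98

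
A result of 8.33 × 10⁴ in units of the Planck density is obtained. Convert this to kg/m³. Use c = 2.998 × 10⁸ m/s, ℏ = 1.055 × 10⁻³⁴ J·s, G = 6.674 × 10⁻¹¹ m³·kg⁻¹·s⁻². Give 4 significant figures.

One Planck density: ρ_P = c⁵/(ℏG²) = 5.154 × 10⁹⁶ kg/m³.
8.33 × 10⁴ × 5.154 × 10⁹⁶ kg/m³ = 4.293 × 10¹⁰¹ kg/m³

4.293 × 10¹⁰¹ kg/m³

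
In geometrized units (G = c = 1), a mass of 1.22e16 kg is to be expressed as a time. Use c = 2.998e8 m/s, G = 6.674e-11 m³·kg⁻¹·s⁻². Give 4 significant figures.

Mass → time via G/c³.
1.22e16 kg × (G/c³) = 3.022e-20 s

3.022e-20 s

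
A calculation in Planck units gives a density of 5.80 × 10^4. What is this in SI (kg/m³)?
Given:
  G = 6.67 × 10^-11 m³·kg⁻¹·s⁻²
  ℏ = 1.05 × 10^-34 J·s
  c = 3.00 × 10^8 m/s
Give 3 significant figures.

3.02 × 10^101 kg/m³

One Planck density: ρ_P = c⁵/(ℏG²) = 5.20 × 10^96 kg/m³.
5.80 × 10^4 × 5.20 × 10^96 kg/m³ = 3.02 × 10^101 kg/m³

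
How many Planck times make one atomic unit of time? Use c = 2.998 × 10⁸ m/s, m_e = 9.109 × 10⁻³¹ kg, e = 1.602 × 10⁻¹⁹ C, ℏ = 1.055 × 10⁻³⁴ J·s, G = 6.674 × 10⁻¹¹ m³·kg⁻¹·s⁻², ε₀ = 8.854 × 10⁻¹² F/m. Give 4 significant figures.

4.494 × 10²⁶

atomic unit of time: τ_au = (4πε₀)²ℏ³/(m_e e⁴) = 2.423 × 10⁻¹⁷ s
Planck time: t_P = √(ℏG/c⁵) = 5.392 × 10⁻⁴⁴ s
ratio = 2.423 × 10⁻¹⁷ / 5.392 × 10⁻⁴⁴ = 4.494 × 10²⁶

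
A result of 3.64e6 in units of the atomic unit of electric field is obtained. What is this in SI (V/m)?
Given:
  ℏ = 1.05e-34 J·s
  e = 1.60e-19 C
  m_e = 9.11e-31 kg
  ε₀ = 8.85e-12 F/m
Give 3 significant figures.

One atomic unit of electric field: E_au = E_h/(e a₀) = m_e²e⁵/((4πε₀)³ℏ⁴) = 5.20e11 V/m.
3.64e6 × 5.20e11 V/m = 1.89e18 V/m

1.89e18 V/m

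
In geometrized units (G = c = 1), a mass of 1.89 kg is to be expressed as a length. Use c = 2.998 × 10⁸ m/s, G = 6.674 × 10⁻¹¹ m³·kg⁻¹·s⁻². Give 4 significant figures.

1.403 × 10⁻²⁷ m

In G = c = 1 units mass has dimensions of length; the conversion factor is G/c².
1.89 kg × (G/c²) = 1.403 × 10⁻²⁷ m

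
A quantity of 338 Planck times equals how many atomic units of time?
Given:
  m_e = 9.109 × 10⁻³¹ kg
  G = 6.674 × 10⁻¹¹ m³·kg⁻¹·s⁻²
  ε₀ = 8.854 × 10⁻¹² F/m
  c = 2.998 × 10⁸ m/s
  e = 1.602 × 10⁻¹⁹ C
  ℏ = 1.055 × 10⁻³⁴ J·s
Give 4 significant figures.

Planck time: t_P = √(ℏG/c⁵) = 5.392 × 10⁻⁴⁴ s
atomic unit of time: τ_au = (4πε₀)²ℏ³/(m_e e⁴) = 2.423 × 10⁻¹⁷ s
338 × 5.392 × 10⁻⁴⁴ / 2.423 × 10⁻¹⁷ = 7.522 × 10⁻²⁵

7.522 × 10⁻²⁵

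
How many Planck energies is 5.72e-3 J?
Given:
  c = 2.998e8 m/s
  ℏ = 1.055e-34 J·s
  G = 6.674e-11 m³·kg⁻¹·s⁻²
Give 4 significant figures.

2.923e-12

Planck energy: E_P = √(ℏc⁵/G) = 1.957e9 J.
5.72e-3 / 1.957e9 = 2.923e-12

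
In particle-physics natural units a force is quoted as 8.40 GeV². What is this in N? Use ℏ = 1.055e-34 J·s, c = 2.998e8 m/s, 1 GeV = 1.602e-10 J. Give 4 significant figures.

Force is [E]/[L] = [E]²/(ℏc); restore (ℏc)⁻¹.
1 GeV² → 1/(ℏc) × (1 GeV in J)² = 8.114e5 N.
Result: 8.40 × 8.114e5 = 6.816e6 N.

6.816e6 N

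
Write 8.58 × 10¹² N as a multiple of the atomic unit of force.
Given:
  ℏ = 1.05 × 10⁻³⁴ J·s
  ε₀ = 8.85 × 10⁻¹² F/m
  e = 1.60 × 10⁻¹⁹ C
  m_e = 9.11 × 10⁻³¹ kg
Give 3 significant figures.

1.03 × 10²⁰

atomic unit of force: F_au = E_h/a₀ = m_e²e⁶/((4πε₀)³ℏ⁴) = 8.33 × 10⁻⁸ N.
8.58 × 10¹² / 8.33 × 10⁻⁸ = 1.03 × 10²⁰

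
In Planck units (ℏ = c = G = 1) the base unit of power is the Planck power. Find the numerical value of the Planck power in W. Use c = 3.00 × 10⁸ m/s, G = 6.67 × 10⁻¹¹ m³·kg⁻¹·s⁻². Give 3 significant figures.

3.64 × 10⁵² W

P_P = c⁵/G
  = 2.43 × 10⁴² / 6.67 × 10⁻¹¹
  = 3.64 × 10⁵² W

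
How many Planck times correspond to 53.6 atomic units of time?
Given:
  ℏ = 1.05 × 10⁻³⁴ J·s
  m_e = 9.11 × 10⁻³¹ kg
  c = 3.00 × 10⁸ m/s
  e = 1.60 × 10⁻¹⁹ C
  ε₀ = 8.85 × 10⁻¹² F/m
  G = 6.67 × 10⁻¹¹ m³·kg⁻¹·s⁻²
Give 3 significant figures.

atomic unit of time: τ_au = (4πε₀)²ℏ³/(m_e e⁴) = 2.40 × 10⁻¹⁷ s
Planck time: t_P = √(ℏG/c⁵) = 5.37 × 10⁻⁴⁴ s
53.6 × 2.40 × 10⁻¹⁷ / 5.37 × 10⁻⁴⁴ = 2.39 × 10²⁸

2.39 × 10²⁸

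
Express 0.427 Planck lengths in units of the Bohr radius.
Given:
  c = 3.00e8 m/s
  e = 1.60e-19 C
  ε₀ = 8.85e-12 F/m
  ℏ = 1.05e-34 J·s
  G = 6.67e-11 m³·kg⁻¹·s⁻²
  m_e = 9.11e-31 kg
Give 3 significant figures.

1.31e-25

Planck length: ℓ_P = √(ℏG/c³) = 1.61e-35 m
Bohr radius: a₀ = 4πε₀ℏ²/(m_e e²) = 5.26e-11 m
0.427 × 1.61e-35 / 5.26e-11 = 1.31e-25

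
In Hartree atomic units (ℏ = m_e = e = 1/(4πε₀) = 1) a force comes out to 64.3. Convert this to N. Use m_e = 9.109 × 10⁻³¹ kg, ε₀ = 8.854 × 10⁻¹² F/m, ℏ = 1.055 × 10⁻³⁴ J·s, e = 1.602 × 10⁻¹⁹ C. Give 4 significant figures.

5.285 × 10⁻⁶ N

One atomic unit of force: F_au = E_h/a₀ = m_e²e⁶/((4πε₀)³ℏ⁴) = 8.220 × 10⁻⁸ N.
64.3 × 8.220 × 10⁻⁸ N = 5.285 × 10⁻⁶ N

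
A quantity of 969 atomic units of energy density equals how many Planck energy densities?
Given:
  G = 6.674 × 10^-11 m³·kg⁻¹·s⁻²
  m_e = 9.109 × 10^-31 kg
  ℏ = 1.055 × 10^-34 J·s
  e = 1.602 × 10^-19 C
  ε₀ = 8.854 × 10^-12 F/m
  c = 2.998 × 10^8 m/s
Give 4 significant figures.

6.127 × 10^-98

atomic unit of energy density: u_au = E_h/a₀³ = m_e⁴e¹⁰/((4πε₀)⁵ℏ⁸) = 2.929 × 10^13 J/m³
Planck energy density: u_P = c⁷/(ℏG²) = 4.632 × 10^113 J/m³
969 × 2.929 × 10^13 / 4.632 × 10^113 = 6.127 × 10^-98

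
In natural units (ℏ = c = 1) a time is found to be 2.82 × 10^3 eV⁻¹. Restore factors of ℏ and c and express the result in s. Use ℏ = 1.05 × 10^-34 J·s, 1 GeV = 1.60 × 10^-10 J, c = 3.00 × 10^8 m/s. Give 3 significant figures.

1.85 × 10^-12 s

A time is [E]⁻¹ in ℏ=c=1; restore one factor of ℏ.
1 GeV⁻¹ → ℏ × (1 GeV in J)⁻¹ = 6.56 × 10^-25 s.
Convert the energy scale: 2.82 × 10^3 eV⁻¹ = 2.82 × 10^12 GeV⁻¹.
Result: 2.82 × 10^12 × 6.56 × 10^-25 = 1.85 × 10^-12 s.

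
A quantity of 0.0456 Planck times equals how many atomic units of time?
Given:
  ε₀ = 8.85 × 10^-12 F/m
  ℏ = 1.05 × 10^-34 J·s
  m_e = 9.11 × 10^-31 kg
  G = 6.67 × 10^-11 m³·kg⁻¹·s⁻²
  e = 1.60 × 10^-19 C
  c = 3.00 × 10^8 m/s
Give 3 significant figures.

1.02 × 10^-28

Planck time: t_P = √(ℏG/c⁵) = 5.37 × 10^-44 s
atomic unit of time: τ_au = (4πε₀)²ℏ³/(m_e e⁴) = 2.40 × 10^-17 s
0.0456 × 5.37 × 10^-44 / 2.40 × 10^-17 = 1.02 × 10^-28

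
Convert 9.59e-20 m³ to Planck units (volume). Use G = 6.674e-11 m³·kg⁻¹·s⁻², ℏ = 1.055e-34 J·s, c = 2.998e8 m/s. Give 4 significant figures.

Planck volume: V_P = (ℏG/c³)^(3/2) = 4.224e-105 m³.
9.59e-20 / 4.224e-105 = 2.270e85

2.270e85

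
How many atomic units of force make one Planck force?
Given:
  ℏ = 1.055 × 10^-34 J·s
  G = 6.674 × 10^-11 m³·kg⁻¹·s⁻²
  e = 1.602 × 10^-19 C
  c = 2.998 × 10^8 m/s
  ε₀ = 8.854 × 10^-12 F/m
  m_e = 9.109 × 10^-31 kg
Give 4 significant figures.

1.473 × 10^51

Planck force: F_P = c⁴/G = 1.210 × 10^44 N
atomic unit of force: F_au = E_h/a₀ = m_e²e⁶/((4πε₀)³ℏ⁴) = 8.220 × 10^-8 N
ratio = 1.210 × 10^44 / 8.220 × 10^-8 = 1.473 × 10^51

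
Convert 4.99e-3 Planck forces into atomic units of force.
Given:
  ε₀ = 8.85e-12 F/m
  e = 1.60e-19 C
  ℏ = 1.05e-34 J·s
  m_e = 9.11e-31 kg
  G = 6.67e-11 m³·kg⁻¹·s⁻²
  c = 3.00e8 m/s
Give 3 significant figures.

Planck force: F_P = c⁴/G = 1.21e44 N
atomic unit of force: F_au = E_h/a₀ = m_e²e⁶/((4πε₀)³ℏ⁴) = 8.33e-8 N
4.99e-3 × 1.21e44 / 8.33e-8 = 7.28e48

7.28e48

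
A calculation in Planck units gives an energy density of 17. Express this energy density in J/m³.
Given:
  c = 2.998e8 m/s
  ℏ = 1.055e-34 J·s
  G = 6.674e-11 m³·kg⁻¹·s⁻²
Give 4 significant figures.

One Planck energy density: u_P = c⁷/(ℏG²) = 4.632e113 J/m³.
17 × 4.632e113 J/m³ = 7.875e114 J/m³

7.875e114 J/m³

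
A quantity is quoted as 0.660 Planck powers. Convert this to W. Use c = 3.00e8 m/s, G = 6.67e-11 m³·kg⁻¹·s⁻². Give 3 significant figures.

2.40e52 W

One Planck power: P_P = c⁵/G = 3.64e52 W.
0.660 × 3.64e52 W = 2.40e52 W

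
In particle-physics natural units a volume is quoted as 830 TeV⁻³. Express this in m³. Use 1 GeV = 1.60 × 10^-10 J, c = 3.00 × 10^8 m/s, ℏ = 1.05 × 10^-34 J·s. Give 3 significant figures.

Volume is [L]³ = [E]⁻³·(ℏc)³.
1 GeV⁻³ → (ℏc)³ × (1 GeV in J)⁻³ = 7.63 × 10^-48 m³.
Convert the energy scale: 830 TeV⁻³ = 8.30 × 10^-7 GeV⁻³.
Result: 8.30 × 10^-7 × 7.63 × 10^-48 = 6.33 × 10^-54 m³.

6.33 × 10^-54 m³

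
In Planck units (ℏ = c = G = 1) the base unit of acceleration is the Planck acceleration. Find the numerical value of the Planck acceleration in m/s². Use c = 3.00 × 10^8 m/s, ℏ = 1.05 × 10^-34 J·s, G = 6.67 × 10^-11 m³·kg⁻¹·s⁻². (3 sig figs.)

5.59 × 10^51 m/s²

a_P = √(c⁷/(ℏG))
  = √(3.12 × 10^103)
  = 5.59 × 10^51 m/s²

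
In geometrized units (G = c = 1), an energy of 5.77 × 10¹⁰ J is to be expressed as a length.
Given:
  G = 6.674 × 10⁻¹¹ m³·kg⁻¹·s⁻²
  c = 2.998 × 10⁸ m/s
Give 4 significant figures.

4.767 × 10⁻³⁴ m

Energy → length via G/c⁴.
5.77 × 10¹⁰ J × (G/c⁴) = 4.767 × 10⁻³⁴ m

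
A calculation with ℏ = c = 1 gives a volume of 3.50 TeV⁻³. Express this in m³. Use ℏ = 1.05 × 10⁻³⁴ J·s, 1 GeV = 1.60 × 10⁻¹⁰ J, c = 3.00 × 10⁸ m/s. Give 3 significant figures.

2.67 × 10⁻⁵⁶ m³

Volume is [L]³ = [E]⁻³·(ℏc)³.
1 GeV⁻³ → (ℏc)³ × (1 GeV in J)⁻³ = 7.63 × 10⁻⁴⁸ m³.
Convert the energy scale: 3.50 TeV⁻³ = 3.50 × 10⁻⁹ GeV⁻³.
Result: 3.50 × 10⁻⁹ × 7.63 × 10⁻⁴⁸ = 2.67 × 10⁻⁵⁶ m³.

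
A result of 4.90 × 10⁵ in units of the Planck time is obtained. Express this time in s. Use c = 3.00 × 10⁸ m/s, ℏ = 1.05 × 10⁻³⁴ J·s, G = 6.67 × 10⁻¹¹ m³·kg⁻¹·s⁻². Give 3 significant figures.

One Planck time: t_P = √(ℏG/c⁵) = 5.37 × 10⁻⁴⁴ s.
4.90 × 10⁵ × 5.37 × 10⁻⁴⁴ s = 2.63 × 10⁻³⁸ s

2.63 × 10⁻³⁸ s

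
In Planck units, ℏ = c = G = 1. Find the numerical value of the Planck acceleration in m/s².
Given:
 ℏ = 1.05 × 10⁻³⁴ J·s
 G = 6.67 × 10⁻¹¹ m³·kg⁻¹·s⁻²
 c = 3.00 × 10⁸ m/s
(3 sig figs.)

The unique combination of the constants set to 1 with dimensions of acceleration is a_P = √(c⁷/(ℏG)).
  = √(3.12 × 10¹⁰³)
  = 5.59 × 10⁵¹ m/s²

5.59 × 10⁵¹ m/s²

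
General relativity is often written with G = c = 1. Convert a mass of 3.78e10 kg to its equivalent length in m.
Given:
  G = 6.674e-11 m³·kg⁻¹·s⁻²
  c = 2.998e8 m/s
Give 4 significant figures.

In G = c = 1 units mass has dimensions of length; the conversion factor is G/c².
3.78e10 kg × (G/c²) = 2.807e-17 m

2.807e-17 m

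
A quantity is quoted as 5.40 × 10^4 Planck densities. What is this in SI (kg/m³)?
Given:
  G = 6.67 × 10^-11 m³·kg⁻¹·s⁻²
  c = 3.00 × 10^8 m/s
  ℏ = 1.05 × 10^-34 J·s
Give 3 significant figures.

2.81 × 10^101 kg/m³

One Planck density: ρ_P = c⁵/(ℏG²) = 5.20 × 10^96 kg/m³.
5.40 × 10^4 × 5.20 × 10^96 kg/m³ = 2.81 × 10^101 kg/m³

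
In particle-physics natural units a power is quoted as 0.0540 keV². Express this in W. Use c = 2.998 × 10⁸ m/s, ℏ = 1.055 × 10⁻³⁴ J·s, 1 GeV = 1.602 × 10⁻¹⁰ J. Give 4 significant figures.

13.14 W

Power is [E]/[T] = [E]²/ℏ.
1 GeV² → 1/ℏ × (1 GeV in J)² = 2.433 × 10¹⁴ W.
Convert the energy scale: 0.0540 keV² = 5.40 × 10⁻¹⁴ GeV².
Result: 5.40 × 10⁻¹⁴ × 2.433 × 10¹⁴ = 13.14 W.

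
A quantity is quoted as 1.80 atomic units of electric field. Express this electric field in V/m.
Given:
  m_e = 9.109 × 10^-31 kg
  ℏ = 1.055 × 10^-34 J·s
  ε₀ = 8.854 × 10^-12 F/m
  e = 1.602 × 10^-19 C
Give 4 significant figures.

9.236 × 10^11 V/m

One atomic unit of electric field: E_au = E_h/(e a₀) = m_e²e⁵/((4πε₀)³ℏ⁴) = 5.131 × 10^11 V/m.
1.80 × 5.131 × 10^11 V/m = 9.236 × 10^11 V/m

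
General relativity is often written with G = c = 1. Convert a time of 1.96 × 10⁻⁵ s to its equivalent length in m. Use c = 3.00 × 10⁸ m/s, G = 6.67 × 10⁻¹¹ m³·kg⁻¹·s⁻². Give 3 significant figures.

5.88 × 10³ m

Time → length via c.
1.96 × 10⁻⁵ s × (c) = 5.88 × 10³ m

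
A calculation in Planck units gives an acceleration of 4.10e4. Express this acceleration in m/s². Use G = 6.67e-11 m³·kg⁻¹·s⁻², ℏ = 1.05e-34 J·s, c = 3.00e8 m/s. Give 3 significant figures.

One Planck acceleration: a_P = √(c⁷/(ℏG)) = 5.59e51 m/s².
4.10e4 × 5.59e51 m/s² = 2.29e56 m/s²

2.29e56 m/s²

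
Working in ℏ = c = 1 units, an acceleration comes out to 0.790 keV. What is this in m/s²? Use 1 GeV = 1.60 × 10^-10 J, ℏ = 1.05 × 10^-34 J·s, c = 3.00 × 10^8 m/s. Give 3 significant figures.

3.61 × 10^26 m/s²

Acceleration is [L]/[T]² = c·[E]/ℏ.
1 GeV → c/ℏ × (1 GeV in J) = 4.57 × 10^32 m/s².
Convert the energy scale: 0.790 keV = 7.90 × 10^-7 GeV.
Result: 7.90 × 10^-7 × 4.57 × 10^32 = 3.61 × 10^26 m/s².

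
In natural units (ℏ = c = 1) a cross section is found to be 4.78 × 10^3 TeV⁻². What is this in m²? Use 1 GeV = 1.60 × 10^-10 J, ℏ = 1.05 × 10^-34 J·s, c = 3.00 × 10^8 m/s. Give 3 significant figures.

1.85 × 10^-34 m²

Area is [L]² = [E]⁻²·(ℏc)²; restore (ℏc)².
1 GeV⁻² → (ℏc)² × (1 GeV in J)⁻² = 3.88 × 10^-32 m².
Convert the energy scale: 4.78 × 10^3 TeV⁻² = 4.78 × 10^-3 GeV⁻².
Result: 4.78 × 10^-3 × 3.88 × 10^-32 = 1.85 × 10^-34 m².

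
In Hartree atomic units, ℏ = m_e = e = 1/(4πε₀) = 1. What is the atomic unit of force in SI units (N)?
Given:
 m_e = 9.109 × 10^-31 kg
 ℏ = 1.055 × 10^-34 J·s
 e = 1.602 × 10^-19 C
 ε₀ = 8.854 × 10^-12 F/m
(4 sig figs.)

8.220 × 10^-8 N

Dimensional analysis gives F_au = E_h/a₀ = m_e²e⁶/((4πε₀)³ℏ⁴).
E_h = 4.354 × 10^-18 J
a₀ = 5.297 × 10^-11 m
E_h/a₀ = 8.220 × 10^-8 N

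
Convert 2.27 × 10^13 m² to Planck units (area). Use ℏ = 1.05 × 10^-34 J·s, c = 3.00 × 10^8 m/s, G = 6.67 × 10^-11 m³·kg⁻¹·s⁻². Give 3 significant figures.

8.75 × 10^82

Planck area: A_P = ℏG/c³ = 2.59 × 10^-70 m².
2.27 × 10^13 / 2.59 × 10^-70 = 8.75 × 10^82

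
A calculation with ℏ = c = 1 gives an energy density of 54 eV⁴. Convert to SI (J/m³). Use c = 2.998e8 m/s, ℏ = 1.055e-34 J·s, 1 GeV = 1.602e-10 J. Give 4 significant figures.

1.124e3 J/m³

[E]/[L]³ = [E]⁴/(ℏc)³; restore (ℏc)⁻³.
1 GeV⁴ → 1/(ℏc)³ × (1 GeV in J)⁴ = 2.082e37 J/m³.
Convert the energy scale: 54 eV⁴ = 5.40e-35 GeV⁴.
Result: 5.40e-35 × 2.082e37 = 1.124e3 J/m³.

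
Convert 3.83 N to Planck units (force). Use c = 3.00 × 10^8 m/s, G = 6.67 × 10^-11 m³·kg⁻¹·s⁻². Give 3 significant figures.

3.15 × 10^-44

Planck force: F_P = c⁴/G = 1.21 × 10^44 N.
3.83 / 1.21 × 10^44 = 3.15 × 10^-44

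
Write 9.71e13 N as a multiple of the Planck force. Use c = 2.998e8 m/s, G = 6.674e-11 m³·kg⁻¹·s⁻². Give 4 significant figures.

Planck force: F_P = c⁴/G = 1.210e44 N.
9.71e13 / 1.210e44 = 8.022e-31

8.022e-31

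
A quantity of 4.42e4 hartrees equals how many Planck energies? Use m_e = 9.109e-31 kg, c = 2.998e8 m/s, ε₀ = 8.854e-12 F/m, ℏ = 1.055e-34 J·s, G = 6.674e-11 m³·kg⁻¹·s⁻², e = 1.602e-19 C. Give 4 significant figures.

9.836e-23

hartree: E_h = m_e e⁴/(4πε₀ℏ)² = 4.354e-18 J
Planck energy: E_P = √(ℏc⁵/G) = 1.957e9 J
4.42e4 × 4.354e-18 / 1.957e9 = 9.836e-23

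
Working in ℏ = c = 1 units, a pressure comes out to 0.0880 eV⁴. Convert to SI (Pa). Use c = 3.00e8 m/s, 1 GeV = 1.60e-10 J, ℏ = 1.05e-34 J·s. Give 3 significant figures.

Pressure is [E]/[L]³ = [E]⁴/(ℏc)³.
1 GeV⁴ → 1/(ℏc)³ × (1 GeV in J)⁴ = 2.10e37 Pa.
Convert the energy scale: 0.0880 eV⁴ = 8.80e-38 GeV⁴.
Result: 8.80e-38 × 2.10e37 = 1.85 Pa.

1.85 Pa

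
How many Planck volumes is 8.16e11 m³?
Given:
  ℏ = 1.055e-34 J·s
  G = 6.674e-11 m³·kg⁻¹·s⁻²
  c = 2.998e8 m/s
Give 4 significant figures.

Planck volume: V_P = (ℏG/c³)^(3/2) = 4.224e-105 m³.
8.16e11 / 4.224e-105 = 1.932e116

1.932e116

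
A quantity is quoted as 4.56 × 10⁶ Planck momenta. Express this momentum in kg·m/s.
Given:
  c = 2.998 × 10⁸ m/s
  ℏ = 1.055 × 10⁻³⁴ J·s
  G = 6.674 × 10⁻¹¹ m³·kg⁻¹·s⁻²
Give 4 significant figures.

2.976 × 10⁷ kg·m/s

One Planck momentum: p_P = √(ℏc³/G) = 6.527 kg·m/s.
4.56 × 10⁶ × 6.527 kg·m/s = 2.976 × 10⁷ kg·m/s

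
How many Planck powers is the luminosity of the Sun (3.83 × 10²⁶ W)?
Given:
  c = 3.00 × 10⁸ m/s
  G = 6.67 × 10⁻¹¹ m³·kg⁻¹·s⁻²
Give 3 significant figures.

Planck power: P_P = c⁵/G = 3.64 × 10⁵² W.
3.83 × 10²⁶ / 3.64 × 10⁵² = 1.05 × 10⁻²⁶

1.05 × 10⁻²⁶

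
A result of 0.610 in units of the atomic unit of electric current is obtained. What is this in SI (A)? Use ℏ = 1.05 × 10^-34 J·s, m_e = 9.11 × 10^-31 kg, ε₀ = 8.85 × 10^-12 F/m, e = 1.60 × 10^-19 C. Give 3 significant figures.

4.07 × 10^-3 A

One atomic unit of electric current: I_au = e E_h/ℏ = m_e e⁵/((4πε₀)²ℏ³) = 6.67 × 10^-3 A.
0.610 × 6.67 × 10^-3 A = 4.07 × 10^-3 A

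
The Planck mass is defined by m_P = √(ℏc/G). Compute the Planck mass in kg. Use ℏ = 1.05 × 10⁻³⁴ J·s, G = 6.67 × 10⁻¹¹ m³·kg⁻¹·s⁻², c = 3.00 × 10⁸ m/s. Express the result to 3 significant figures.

m_P = √(ℏc/G)
  = √(4.72 × 10⁻¹⁶)
  = 2.17 × 10⁻⁸ kg

2.17 × 10⁻⁸ kg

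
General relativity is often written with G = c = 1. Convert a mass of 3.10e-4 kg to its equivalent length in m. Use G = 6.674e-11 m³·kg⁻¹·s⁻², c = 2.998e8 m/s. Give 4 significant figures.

2.302e-31 m

In G = c = 1 units mass has dimensions of length; the conversion factor is G/c².
3.10e-4 kg × (G/c²) = 2.302e-31 m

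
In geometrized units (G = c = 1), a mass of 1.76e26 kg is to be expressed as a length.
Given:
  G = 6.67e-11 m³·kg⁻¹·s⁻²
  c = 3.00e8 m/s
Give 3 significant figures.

0.130 m

In G = c = 1 units mass has dimensions of length; the conversion factor is G/c².
1.76e26 kg × (G/c²) = 0.130 m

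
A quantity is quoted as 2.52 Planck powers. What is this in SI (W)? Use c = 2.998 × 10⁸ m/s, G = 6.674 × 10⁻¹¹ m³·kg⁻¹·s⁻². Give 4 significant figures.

One Planck power: P_P = c⁵/G = 3.629 × 10⁵² W.
2.52 × 3.629 × 10⁵² W = 9.145 × 10⁵² W

9.145 × 10⁵² W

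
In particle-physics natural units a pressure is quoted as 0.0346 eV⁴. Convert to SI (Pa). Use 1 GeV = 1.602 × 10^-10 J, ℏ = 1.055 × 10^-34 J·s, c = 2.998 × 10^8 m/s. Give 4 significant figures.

Pressure is [E]/[L]³ = [E]⁴/(ℏc)³.
1 GeV⁴ → 1/(ℏc)³ × (1 GeV in J)⁴ = 2.082 × 10^37 Pa.
Convert the energy scale: 0.0346 eV⁴ = 3.46 × 10^-38 GeV⁴.
Result: 3.46 × 10^-38 × 2.082 × 10^37 = 0.7202 Pa.

0.7202 Pa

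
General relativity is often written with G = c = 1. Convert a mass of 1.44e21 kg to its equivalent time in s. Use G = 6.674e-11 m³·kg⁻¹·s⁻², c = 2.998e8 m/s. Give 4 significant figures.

Mass → time via G/c³.
1.44e21 kg × (G/c³) = 3.567e-15 s

3.567e-15 s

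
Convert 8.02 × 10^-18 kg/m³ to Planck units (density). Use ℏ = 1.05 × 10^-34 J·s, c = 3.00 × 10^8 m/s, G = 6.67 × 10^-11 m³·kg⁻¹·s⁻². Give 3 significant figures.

Planck density: ρ_P = c⁵/(ℏG²) = 5.20 × 10^96 kg/m³.
8.02 × 10^-18 / 5.20 × 10^96 = 1.54 × 10^-114

1.54 × 10^-114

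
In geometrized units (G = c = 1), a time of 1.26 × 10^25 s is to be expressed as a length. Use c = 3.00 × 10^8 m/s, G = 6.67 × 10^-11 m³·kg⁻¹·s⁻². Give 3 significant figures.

Time → length via c.
1.26 × 10^25 s × (c) = 3.78 × 10^33 m

3.78 × 10^33 m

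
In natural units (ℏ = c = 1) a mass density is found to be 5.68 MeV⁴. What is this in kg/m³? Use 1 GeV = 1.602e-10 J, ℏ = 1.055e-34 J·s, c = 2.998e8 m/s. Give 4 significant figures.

Mass density is [E]/(c²[L]³) = [E]⁴/(ℏ³c⁵).
1 GeV⁴ → 1/(ℏ³c⁵) × (1 GeV in J)⁴ = 2.316e20 kg/m³.
Convert the energy scale: 5.68 MeV⁴ = 5.68e-12 GeV⁴.
Result: 5.68e-12 × 2.316e20 = 1.315e9 kg/m³.

1.315e9 kg/m³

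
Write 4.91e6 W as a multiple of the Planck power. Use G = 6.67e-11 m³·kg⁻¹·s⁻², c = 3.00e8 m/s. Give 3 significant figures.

1.35e-46

Planck power: P_P = c⁵/G = 3.64e52 W.
4.91e6 / 3.64e52 = 1.35e-46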